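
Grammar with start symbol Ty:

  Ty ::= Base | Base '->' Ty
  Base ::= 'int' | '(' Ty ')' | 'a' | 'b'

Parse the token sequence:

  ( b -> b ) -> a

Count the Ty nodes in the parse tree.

4

[Ty [Base ( [Ty [Base b] -> [Ty [Base b]]] )] -> [Ty [Base a]]]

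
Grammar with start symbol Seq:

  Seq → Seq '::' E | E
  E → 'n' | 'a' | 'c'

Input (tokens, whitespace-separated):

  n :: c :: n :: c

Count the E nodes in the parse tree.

4

[Seq [Seq [Seq [Seq [E n]] :: [E c]] :: [E n]] :: [E c]]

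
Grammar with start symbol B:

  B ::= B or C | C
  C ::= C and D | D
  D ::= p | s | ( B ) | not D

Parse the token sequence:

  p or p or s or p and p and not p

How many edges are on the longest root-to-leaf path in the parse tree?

6

[B [B [B [B [C [D p]]] or [C [D p]]] or [C [D s]]] or [C [C [C [D p]] and [D p]] and [D not [D p]]]]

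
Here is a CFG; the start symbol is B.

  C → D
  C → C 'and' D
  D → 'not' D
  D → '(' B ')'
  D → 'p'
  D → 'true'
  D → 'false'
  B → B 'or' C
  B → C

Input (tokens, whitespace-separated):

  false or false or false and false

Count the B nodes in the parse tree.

[B [B [B [C [D false]]] or [C [D false]]] or [C [C [D false]] and [D false]]]

3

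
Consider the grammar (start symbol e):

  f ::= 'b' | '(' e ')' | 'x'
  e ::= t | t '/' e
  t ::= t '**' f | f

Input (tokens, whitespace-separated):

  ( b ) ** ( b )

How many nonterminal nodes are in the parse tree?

[e [t [t [f ( [e [t [f b]]] )]] ** [f ( [e [t [f b]]] )]]]

11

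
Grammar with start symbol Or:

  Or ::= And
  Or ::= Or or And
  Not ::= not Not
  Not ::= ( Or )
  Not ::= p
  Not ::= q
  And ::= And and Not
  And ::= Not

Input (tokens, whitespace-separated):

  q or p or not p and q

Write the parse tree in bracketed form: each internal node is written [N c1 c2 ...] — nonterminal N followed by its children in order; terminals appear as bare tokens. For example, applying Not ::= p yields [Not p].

[Or [Or [Or [And [Not q]]] or [And [Not p]]] or [And [And [Not not [Not p]]] and [Not q]]]

Or
Or or And
Or or And or And
And or And or And
Not or And or And
q or And or And
q or Not or And
q or p or And
q or p or And and Not
q or p or Not and Not
q or p or not Not and Not
q or p or not p and Not
q or p or not p and q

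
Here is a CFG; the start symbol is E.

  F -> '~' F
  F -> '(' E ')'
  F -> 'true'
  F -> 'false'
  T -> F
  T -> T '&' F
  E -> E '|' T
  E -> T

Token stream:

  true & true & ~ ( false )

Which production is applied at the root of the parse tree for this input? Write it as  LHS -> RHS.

E -> T

[E [T [T [T [F true]] & [F true]] & [F ~ [F ( [E [T [F false]]] )]]]]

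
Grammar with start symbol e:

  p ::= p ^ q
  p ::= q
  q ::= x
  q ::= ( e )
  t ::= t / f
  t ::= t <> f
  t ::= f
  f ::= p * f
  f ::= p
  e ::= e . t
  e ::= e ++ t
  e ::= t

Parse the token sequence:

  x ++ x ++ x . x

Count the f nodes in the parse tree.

4

[e [e [e [e [t [f [p [q x]]]]] ++ [t [f [p [q x]]]]] ++ [t [f [p [q x]]]]] . [t [f [p [q x]]]]]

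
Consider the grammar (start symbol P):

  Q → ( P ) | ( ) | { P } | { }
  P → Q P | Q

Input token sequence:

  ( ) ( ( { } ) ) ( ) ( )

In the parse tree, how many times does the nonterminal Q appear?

[P [Q ( )] [P [Q ( [P [Q ( [P [Q { }]] )]] )] [P [Q ( )] [P [Q ( )]]]]]

6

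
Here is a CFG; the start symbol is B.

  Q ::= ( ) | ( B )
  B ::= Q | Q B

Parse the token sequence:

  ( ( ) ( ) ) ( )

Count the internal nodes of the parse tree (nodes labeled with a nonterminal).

8

[B [Q ( [B [Q ( )] [B [Q ( )]]] )] [B [Q ( )]]]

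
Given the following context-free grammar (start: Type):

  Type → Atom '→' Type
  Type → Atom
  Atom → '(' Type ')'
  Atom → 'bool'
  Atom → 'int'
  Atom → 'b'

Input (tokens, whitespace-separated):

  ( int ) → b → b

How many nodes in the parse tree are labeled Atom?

[Type [Atom ( [Type [Atom int]] )] → [Type [Atom b] → [Type [Atom b]]]]

4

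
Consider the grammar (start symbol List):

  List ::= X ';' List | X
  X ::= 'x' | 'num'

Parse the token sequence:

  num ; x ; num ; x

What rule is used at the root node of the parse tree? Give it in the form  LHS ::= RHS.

List ::= X ';' List

[List [X num] ; [List [X x] ; [List [X num] ; [List [X x]]]]]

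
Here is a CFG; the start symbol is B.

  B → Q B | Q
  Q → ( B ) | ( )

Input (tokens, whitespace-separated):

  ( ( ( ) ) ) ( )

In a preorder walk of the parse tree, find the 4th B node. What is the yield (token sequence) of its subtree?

( )

[B [Q ( [B [Q ( [B [Q ( )]] )]] )] [B [Q ( )]]]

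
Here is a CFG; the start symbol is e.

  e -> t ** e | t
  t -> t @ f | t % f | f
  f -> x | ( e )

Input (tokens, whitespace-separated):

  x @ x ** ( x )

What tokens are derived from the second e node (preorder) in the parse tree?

( x )

[e [t [t [f x]] @ [f x]] ** [e [t [f ( [e [t [f x]]] )]]]]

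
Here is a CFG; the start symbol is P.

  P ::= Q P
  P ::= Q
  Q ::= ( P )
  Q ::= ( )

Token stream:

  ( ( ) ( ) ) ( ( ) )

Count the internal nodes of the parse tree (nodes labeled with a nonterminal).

[P [Q ( [P [Q ( )] [P [Q ( )]]] )] [P [Q ( [P [Q ( )]] )]]]

10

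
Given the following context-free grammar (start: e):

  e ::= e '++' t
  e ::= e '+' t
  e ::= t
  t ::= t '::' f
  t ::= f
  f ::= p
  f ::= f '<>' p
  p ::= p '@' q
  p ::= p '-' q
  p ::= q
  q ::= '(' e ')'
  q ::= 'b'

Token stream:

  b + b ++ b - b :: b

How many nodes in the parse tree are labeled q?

[e [e [e [t [f [p [q b]]]]] + [t [f [p [q b]]]]] ++ [t [t [f [p [p [q b]] - [q b]]]] :: [f [p [q b]]]]]

5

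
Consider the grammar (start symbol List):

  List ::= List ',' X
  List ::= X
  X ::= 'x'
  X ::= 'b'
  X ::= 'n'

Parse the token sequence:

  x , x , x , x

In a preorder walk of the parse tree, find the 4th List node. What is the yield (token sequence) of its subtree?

[List [List [List [List [X x]] , [X x]] , [X x]] , [X x]]

x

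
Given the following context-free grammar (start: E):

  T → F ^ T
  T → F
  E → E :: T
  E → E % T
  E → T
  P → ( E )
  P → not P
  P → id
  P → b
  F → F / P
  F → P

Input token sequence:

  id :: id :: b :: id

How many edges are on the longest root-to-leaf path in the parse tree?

[E [E [E [E [T [F [P id]]]] :: [T [F [P id]]]] :: [T [F [P b]]]] :: [T [F [P id]]]]

7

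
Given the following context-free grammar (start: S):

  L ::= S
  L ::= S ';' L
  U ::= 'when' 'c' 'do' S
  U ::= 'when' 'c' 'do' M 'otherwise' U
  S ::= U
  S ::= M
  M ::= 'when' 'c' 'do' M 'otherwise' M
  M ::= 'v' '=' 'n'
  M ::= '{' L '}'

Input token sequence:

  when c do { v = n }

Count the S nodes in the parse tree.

3

[S [U when c do [S [M { [L [S [M v = n]]] }]]]]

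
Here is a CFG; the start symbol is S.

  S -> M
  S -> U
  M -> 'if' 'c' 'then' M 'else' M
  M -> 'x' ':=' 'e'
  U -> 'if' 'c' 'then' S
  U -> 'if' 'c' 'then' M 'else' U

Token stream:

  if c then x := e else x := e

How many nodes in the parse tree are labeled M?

3

[S [M if c then [M x := e] else [M x := e]]]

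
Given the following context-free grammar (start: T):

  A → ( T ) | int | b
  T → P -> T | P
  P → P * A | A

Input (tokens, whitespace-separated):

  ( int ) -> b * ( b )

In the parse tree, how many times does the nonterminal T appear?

[T [P [A ( [T [P [A int]]] )]] -> [T [P [P [A b]] * [A ( [T [P [A b]]] )]]]]

4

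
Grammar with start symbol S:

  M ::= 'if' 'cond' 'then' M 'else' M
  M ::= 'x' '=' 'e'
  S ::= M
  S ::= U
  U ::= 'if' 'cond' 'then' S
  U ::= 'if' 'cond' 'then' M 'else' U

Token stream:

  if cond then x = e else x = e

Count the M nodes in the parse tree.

[S [M if cond then [M x = e] else [M x = e]]]

3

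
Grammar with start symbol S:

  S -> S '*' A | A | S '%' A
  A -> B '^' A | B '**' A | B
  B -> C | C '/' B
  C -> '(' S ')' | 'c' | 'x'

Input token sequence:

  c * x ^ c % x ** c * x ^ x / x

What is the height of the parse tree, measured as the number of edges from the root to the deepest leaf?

7

[S [S [S [S [A [B [C c]]]] * [A [B [C x]] ^ [A [B [C c]]]]] % [A [B [C x]] ** [A [B [C c]]]]] * [A [B [C x]] ^ [A [B [C x] / [B [C x]]]]]]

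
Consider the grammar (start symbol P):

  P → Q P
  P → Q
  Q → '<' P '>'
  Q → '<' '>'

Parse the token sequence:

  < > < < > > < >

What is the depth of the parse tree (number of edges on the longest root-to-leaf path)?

[P [Q < >] [P [Q < [P [Q < >]] >] [P [Q < >]]]]

5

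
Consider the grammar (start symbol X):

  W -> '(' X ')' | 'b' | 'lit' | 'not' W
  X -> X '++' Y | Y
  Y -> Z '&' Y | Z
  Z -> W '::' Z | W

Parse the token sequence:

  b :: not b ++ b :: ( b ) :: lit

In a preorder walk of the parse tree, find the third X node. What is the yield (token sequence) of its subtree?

[X [X [Y [Z [W b] :: [Z [W not [W b]]]]]] ++ [Y [Z [W b] :: [Z [W ( [X [Y [Z [W b]]]] )] :: [Z [W lit]]]]]]

b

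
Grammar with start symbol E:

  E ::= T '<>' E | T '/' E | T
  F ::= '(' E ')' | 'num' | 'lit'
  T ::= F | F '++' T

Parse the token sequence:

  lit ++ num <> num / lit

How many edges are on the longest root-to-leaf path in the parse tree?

5

[E [T [F lit] ++ [T [F num]]] <> [E [T [F num]] / [E [T [F lit]]]]]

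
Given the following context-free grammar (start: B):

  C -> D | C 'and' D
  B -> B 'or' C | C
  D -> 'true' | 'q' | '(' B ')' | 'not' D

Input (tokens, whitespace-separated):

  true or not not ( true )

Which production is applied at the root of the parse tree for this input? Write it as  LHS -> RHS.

[B [B [C [D true]]] or [C [D not [D not [D ( [B [C [D true]]] )]]]]]

B -> B 'or' C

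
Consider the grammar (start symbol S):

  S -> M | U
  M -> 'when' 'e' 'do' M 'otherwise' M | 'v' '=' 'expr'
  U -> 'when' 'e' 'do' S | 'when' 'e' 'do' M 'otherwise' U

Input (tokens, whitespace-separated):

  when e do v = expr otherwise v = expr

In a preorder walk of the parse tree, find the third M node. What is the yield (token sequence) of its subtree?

v = expr

[S [M when e do [M v = expr] otherwise [M v = expr]]]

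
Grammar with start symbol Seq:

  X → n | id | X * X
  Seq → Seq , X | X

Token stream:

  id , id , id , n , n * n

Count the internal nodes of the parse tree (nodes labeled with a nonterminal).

12

[Seq [Seq [Seq [Seq [Seq [X id]] , [X id]] , [X id]] , [X n]] , [X [X n] * [X n]]]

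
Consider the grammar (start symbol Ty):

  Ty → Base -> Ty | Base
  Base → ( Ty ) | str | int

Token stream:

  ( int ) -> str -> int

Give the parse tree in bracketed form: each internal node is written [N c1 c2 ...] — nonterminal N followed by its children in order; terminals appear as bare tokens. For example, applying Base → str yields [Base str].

[Ty [Base ( [Ty [Base int]] )] -> [Ty [Base str] -> [Ty [Base int]]]]

Ty
Base -> Ty
( Ty ) -> Ty
( Base ) -> Ty
( int ) -> Ty
( int ) -> Base -> Ty
( int ) -> str -> Ty
( int ) -> str -> Base
( int ) -> str -> int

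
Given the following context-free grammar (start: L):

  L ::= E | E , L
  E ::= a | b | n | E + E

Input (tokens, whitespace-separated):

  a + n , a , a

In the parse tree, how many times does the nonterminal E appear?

5

[L [E [E a] + [E n]] , [L [E a] , [L [E a]]]]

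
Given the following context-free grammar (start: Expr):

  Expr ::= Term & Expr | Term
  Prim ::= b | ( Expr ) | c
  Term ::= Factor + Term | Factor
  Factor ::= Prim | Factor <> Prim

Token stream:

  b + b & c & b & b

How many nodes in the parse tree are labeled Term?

5

[Expr [Term [Factor [Prim b]] + [Term [Factor [Prim b]]]] & [Expr [Term [Factor [Prim c]]] & [Expr [Term [Factor [Prim b]]] & [Expr [Term [Factor [Prim b]]]]]]]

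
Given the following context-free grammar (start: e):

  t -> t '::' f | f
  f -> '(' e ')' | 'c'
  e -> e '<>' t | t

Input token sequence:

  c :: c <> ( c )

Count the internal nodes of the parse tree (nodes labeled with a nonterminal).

11

[e [e [t [t [f c]] :: [f c]]] <> [t [f ( [e [t [f c]]] )]]]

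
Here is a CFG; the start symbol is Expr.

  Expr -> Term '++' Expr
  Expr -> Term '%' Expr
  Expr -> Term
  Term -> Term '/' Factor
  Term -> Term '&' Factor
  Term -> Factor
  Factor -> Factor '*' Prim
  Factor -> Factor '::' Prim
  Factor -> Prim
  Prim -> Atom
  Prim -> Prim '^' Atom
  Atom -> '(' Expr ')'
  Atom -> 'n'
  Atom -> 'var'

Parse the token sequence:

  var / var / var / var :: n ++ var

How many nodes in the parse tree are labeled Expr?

2

[Expr [Term [Term [Term [Term [Factor [Prim [Atom var]]]] / [Factor [Prim [Atom var]]]] / [Factor [Prim [Atom var]]]] / [Factor [Factor [Prim [Atom var]]] :: [Prim [Atom n]]]] ++ [Expr [Term [Factor [Prim [Atom var]]]]]]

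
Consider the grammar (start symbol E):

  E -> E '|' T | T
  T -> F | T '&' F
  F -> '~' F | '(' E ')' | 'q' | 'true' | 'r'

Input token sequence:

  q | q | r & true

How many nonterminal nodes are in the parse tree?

11

[E [E [E [T [F q]]] | [T [F q]]] | [T [T [F r]] & [F true]]]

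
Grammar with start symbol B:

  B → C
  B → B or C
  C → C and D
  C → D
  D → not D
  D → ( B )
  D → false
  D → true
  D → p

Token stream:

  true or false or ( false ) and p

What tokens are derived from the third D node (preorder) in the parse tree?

( false )

[B [B [B [C [D true]]] or [C [D false]]] or [C [C [D ( [B [C [D false]]] )]] and [D p]]]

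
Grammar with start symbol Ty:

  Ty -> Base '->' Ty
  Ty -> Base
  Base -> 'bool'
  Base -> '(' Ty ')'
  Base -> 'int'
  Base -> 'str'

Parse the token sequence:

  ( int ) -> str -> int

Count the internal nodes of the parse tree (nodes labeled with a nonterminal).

[Ty [Base ( [Ty [Base int]] )] -> [Ty [Base str] -> [Ty [Base int]]]]

8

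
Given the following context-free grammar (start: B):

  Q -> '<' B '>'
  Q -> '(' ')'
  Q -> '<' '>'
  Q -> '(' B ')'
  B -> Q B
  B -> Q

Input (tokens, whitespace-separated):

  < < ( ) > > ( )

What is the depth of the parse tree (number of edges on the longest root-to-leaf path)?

6

[B [Q < [B [Q < [B [Q ( )]] >]] >] [B [Q ( )]]]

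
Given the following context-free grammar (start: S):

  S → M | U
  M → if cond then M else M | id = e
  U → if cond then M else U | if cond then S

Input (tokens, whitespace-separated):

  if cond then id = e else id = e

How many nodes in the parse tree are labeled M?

[S [M if cond then [M id = e] else [M id = e]]]

3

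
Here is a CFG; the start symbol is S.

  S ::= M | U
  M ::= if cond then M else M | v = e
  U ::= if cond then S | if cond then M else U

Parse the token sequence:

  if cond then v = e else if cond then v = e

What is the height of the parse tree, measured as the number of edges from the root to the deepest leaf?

5

[S [U if cond then [M v = e] else [U if cond then [S [M v = e]]]]]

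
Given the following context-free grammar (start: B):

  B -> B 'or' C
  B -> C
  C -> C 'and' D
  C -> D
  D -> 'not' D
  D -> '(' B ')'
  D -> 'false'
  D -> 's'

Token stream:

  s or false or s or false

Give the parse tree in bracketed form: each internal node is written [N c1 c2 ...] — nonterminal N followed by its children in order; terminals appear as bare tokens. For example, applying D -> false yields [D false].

[B [B [B [B [C [D s]]] or [C [D false]]] or [C [D s]]] or [C [D false]]]

B
B or C
B or C or C
B or C or C or C
C or C or C or C
D or C or C or C
s or C or C or C
s or D or C or C
s or false or C or C
s or false or D or C
s or false or s or C
s or false or s or D
s or false or s or false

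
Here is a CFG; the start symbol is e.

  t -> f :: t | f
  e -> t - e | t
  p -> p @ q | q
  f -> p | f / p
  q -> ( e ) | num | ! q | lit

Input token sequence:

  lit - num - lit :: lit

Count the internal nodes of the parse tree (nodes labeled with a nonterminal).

19

[e [t [f [p [q lit]]]] - [e [t [f [p [q num]]]] - [e [t [f [p [q lit]]] :: [t [f [p [q lit]]]]]]]]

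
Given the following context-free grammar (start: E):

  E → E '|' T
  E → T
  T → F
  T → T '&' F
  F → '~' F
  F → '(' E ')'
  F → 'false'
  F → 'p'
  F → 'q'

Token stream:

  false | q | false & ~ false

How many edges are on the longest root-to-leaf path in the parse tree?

5

[E [E [E [T [F false]]] | [T [F q]]] | [T [T [F false]] & [F ~ [F false]]]]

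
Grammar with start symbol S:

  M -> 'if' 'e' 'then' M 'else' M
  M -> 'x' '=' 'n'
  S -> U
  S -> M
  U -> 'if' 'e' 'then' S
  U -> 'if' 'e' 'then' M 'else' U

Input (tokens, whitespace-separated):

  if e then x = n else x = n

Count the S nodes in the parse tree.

1

[S [M if e then [M x = n] else [M x = n]]]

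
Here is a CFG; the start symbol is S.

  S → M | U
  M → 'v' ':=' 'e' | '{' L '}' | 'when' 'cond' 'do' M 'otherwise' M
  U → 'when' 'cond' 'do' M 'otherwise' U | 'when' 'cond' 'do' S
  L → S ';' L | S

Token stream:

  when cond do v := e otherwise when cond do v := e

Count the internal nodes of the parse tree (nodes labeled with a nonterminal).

[S [U when cond do [M v := e] otherwise [U when cond do [S [M v := e]]]]]

6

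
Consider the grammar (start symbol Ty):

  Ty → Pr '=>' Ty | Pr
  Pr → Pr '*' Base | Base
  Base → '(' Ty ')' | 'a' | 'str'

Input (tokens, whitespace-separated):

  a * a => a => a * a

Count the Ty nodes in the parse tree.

[Ty [Pr [Pr [Base a]] * [Base a]] => [Ty [Pr [Base a]] => [Ty [Pr [Pr [Base a]] * [Base a]]]]]

3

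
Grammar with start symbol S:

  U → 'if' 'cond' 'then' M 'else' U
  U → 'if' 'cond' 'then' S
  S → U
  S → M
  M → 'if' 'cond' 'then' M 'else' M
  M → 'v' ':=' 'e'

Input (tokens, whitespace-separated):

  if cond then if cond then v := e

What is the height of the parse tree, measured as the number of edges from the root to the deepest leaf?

[S [U if cond then [S [U if cond then [S [M v := e]]]]]]

6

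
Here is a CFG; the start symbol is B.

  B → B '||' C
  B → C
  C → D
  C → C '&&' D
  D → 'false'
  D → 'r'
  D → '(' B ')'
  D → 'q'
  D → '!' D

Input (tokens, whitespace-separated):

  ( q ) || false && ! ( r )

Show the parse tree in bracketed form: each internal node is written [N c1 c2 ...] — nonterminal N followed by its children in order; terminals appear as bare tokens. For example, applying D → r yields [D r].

[B [B [C [D ( [B [C [D q]]] )]]] || [C [C [D false]] && [D ! [D ( [B [C [D r]]] )]]]]

B
B || C
C || C
D || C
( B ) || C
( C ) || C
( D ) || C
( q ) || C
( q ) || C && D
( q ) || D && D
( q ) || false && D
( q ) || false && ! D
( q ) || false && ! ( B )
( q ) || false && ! ( C )
( q ) || false && ! ( D )
( q ) || false && ! ( r )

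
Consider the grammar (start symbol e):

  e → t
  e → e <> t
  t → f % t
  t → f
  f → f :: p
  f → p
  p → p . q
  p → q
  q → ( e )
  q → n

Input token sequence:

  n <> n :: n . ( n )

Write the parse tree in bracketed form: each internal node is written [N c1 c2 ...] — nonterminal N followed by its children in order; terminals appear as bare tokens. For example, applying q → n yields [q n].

e
e <> t
t <> t
f <> t
p <> t
q <> t
n <> t
n <> f
n <> f :: p
n <> p :: p
n <> q :: p
n <> n :: p
n <> n :: p . q
n <> n :: q . q
n <> n :: n . q
n <> n :: n . ( e )
n <> n :: n . ( t )
n <> n :: n . ( f )
n <> n :: n . ( p )
n <> n :: n . ( q )
n <> n :: n . ( n )

[e [e [t [f [p [q n]]]]] <> [t [f [f [p [q n]]] :: [p [p [q n]] . [q ( [e [t [f [p [q n]]]]] )]]]]]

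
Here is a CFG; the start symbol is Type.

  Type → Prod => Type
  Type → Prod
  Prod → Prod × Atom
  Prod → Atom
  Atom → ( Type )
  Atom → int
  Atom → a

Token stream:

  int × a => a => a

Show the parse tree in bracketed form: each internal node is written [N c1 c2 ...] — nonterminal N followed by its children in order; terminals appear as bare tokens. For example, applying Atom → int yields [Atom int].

[Type [Prod [Prod [Atom int]] × [Atom a]] => [Type [Prod [Atom a]] => [Type [Prod [Atom a]]]]]

Type
Prod => Type
Prod × Atom => Type
Atom × Atom => Type
int × Atom => Type
int × a => Type
int × a => Prod => Type
int × a => Atom => Type
int × a => a => Type
int × a => a => Prod
int × a => a => Atom
int × a => a => a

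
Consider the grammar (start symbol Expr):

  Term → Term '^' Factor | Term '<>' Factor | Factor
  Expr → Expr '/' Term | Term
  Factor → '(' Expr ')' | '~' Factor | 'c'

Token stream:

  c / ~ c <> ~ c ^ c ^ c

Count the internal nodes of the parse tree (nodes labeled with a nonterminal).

[Expr [Expr [Term [Factor c]]] / [Term [Term [Term [Term [Factor ~ [Factor c]]] <> [Factor ~ [Factor c]]] ^ [Factor c]] ^ [Factor c]]]

14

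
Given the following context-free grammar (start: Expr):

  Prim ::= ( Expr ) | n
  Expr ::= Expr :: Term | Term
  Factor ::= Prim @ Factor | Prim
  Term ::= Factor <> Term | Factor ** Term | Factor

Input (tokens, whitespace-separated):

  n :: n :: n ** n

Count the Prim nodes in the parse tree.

4

[Expr [Expr [Expr [Term [Factor [Prim n]]]] :: [Term [Factor [Prim n]]]] :: [Term [Factor [Prim n]] ** [Term [Factor [Prim n]]]]]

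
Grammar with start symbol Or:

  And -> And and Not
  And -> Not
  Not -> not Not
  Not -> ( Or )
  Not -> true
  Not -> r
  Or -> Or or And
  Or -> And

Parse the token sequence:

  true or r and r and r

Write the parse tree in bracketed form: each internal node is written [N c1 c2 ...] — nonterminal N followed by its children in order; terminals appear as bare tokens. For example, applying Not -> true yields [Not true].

Or
Or or And
And or And
Not or And
true or And
true or And and Not
true or And and Not and Not
true or Not and Not and Not
true or r and Not and Not
true or r and r and Not
true or r and r and r

[Or [Or [And [Not true]]] or [And [And [And [Not r]] and [Not r]] and [Not r]]]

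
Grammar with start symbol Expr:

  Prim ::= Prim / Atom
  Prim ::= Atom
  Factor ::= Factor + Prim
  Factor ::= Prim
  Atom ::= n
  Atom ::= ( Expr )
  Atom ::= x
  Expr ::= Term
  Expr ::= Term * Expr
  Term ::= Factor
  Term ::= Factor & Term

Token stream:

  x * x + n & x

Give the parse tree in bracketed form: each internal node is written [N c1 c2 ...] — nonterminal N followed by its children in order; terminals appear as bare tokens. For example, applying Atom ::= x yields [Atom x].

[Expr [Term [Factor [Prim [Atom x]]]] * [Expr [Term [Factor [Factor [Prim [Atom x]]] + [Prim [Atom n]]] & [Term [Factor [Prim [Atom x]]]]]]]

Expr
Term * Expr
Factor * Expr
Prim * Expr
Atom * Expr
x * Expr
x * Term
x * Factor & Term
x * Factor + Prim & Term
x * Prim + Prim & Term
x * Atom + Prim & Term
x * x + Prim & Term
x * x + Atom & Term
x * x + n & Term
x * x + n & Factor
x * x + n & Prim
x * x + n & Atom
x * x + n & x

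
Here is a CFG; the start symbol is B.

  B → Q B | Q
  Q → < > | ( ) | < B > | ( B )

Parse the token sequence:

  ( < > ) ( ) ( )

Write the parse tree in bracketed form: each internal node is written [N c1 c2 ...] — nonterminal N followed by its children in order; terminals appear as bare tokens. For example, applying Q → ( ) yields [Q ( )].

B
Q B
( B ) B
( Q ) B
( < > ) B
( < > ) Q B
( < > ) ( ) B
( < > ) ( ) Q
( < > ) ( ) ( )

[B [Q ( [B [Q < >]] )] [B [Q ( )] [B [Q ( )]]]]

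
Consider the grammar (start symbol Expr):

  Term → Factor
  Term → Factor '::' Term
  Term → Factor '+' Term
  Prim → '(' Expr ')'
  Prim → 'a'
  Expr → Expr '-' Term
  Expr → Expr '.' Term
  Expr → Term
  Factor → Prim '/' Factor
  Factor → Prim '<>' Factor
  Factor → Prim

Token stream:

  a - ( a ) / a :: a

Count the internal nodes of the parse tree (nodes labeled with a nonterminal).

17

[Expr [Expr [Term [Factor [Prim a]]]] - [Term [Factor [Prim ( [Expr [Term [Factor [Prim a]]]] )] / [Factor [Prim a]]] :: [Term [Factor [Prim a]]]]]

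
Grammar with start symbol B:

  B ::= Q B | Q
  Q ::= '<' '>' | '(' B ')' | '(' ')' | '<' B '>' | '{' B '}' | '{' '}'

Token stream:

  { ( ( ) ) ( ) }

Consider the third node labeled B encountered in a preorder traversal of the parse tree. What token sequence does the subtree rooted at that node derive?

[B [Q { [B [Q ( [B [Q ( )]] )] [B [Q ( )]]] }]]

( )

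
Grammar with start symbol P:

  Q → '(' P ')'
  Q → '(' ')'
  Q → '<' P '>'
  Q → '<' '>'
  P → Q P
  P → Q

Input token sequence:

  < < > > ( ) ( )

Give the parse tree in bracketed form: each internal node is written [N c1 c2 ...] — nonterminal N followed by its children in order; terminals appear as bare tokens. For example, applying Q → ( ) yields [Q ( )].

P
Q P
< P > P
< Q > P
< < > > P
< < > > Q P
< < > > ( ) P
< < > > ( ) Q
< < > > ( ) ( )

[P [Q < [P [Q < >]] >] [P [Q ( )] [P [Q ( )]]]]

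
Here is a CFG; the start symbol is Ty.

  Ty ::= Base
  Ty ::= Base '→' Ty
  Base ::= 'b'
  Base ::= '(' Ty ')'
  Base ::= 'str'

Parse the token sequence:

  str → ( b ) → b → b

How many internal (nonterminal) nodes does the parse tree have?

[Ty [Base str] → [Ty [Base ( [Ty [Base b]] )] → [Ty [Base b] → [Ty [Base b]]]]]

10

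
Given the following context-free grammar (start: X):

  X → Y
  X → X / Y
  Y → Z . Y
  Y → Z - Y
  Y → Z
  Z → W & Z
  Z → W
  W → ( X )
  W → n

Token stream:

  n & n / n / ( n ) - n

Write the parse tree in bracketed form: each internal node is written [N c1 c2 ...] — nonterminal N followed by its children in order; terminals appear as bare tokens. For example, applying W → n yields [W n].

X
X / Y
X / Y / Y
Y / Y / Y
Z / Y / Y
W & Z / Y / Y
n & Z / Y / Y
n & W / Y / Y
n & n / Y / Y
n & n / Z / Y
n & n / W / Y
n & n / n / Y
n & n / n / Z - Y
n & n / n / W - Y
n & n / n / ( X ) - Y
n & n / n / ( Y ) - Y
n & n / n / ( Z ) - Y
n & n / n / ( W ) - Y
n & n / n / ( n ) - Y
n & n / n / ( n ) - Z
n & n / n / ( n ) - W
n & n / n / ( n ) - n

[X [X [X [Y [Z [W n] & [Z [W n]]]]] / [Y [Z [W n]]]] / [Y [Z [W ( [X [Y [Z [W n]]]] )]] - [Y [Z [W n]]]]]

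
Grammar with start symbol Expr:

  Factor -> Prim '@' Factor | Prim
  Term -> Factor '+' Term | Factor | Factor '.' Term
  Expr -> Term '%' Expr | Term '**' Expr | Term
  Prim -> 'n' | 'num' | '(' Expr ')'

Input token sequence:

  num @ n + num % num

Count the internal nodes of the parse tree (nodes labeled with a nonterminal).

13

[Expr [Term [Factor [Prim num] @ [Factor [Prim n]]] + [Term [Factor [Prim num]]]] % [Expr [Term [Factor [Prim num]]]]]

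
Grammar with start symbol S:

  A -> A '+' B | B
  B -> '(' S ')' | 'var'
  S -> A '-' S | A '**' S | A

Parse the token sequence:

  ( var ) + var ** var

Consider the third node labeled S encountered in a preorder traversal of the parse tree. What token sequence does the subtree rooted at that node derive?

[S [A [A [B ( [S [A [B var]]] )]] + [B var]] ** [S [A [B var]]]]

var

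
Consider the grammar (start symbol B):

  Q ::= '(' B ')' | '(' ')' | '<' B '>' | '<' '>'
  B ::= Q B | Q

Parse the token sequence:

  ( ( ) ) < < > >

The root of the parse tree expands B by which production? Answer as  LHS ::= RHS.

[B [Q ( [B [Q ( )]] )] [B [Q < [B [Q < >]] >]]]

B ::= Q B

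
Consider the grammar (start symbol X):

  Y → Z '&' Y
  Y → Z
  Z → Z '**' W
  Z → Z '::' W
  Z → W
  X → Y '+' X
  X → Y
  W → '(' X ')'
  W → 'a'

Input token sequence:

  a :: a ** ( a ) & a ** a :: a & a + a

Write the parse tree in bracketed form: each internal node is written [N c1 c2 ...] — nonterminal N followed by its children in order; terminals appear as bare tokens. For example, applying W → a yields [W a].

[X [Y [Z [Z [Z [W a]] :: [W a]] ** [W ( [X [Y [Z [W a]]]] )]] & [Y [Z [Z [Z [W a]] ** [W a]] :: [W a]] & [Y [Z [W a]]]]] + [X [Y [Z [W a]]]]]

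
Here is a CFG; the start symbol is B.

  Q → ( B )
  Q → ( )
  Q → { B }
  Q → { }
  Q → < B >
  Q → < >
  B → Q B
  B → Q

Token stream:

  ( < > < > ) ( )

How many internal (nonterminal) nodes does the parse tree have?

[B [Q ( [B [Q < >] [B [Q < >]]] )] [B [Q ( )]]]

8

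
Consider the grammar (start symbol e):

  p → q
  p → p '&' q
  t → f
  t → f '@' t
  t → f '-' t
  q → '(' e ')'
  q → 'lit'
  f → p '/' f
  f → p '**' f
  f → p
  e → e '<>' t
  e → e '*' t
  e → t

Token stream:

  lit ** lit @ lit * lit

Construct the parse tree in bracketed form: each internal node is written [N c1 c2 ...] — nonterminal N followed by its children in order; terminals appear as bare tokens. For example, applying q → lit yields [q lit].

e
e * t
t * t
f @ t * t
p ** f @ t * t
q ** f @ t * t
lit ** f @ t * t
lit ** p @ t * t
lit ** q @ t * t
lit ** lit @ t * t
lit ** lit @ f * t
lit ** lit @ p * t
lit ** lit @ q * t
lit ** lit @ lit * t
lit ** lit @ lit * f
lit ** lit @ lit * p
lit ** lit @ lit * q
lit ** lit @ lit * lit

[e [e [t [f [p [q lit]] ** [f [p [q lit]]]] @ [t [f [p [q lit]]]]]] * [t [f [p [q lit]]]]]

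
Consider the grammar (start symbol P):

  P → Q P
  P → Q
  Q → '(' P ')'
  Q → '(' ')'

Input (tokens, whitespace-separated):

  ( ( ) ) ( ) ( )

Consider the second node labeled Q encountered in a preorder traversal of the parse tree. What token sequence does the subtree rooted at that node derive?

[P [Q ( [P [Q ( )]] )] [P [Q ( )] [P [Q ( )]]]]

( )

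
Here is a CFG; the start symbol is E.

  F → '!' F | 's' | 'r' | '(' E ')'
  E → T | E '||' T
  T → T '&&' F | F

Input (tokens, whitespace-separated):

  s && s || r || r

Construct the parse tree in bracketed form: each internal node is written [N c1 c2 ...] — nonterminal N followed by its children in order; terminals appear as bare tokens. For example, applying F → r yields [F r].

E
E || T
E || T || T
T || T || T
T && F || T || T
F && F || T || T
s && F || T || T
s && s || T || T
s && s || F || T
s && s || r || T
s && s || r || F
s && s || r || r

[E [E [E [T [T [F s]] && [F s]]] || [T [F r]]] || [T [F r]]]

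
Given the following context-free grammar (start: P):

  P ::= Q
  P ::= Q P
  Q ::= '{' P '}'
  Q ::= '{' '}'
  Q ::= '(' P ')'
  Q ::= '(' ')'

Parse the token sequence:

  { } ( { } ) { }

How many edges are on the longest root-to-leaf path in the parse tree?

5

[P [Q { }] [P [Q ( [P [Q { }]] )] [P [Q { }]]]]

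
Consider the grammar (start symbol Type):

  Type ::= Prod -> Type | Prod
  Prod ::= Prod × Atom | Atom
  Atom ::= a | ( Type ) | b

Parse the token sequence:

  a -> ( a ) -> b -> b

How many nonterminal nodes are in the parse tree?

15

[Type [Prod [Atom a]] -> [Type [Prod [Atom ( [Type [Prod [Atom a]]] )]] -> [Type [Prod [Atom b]] -> [Type [Prod [Atom b]]]]]]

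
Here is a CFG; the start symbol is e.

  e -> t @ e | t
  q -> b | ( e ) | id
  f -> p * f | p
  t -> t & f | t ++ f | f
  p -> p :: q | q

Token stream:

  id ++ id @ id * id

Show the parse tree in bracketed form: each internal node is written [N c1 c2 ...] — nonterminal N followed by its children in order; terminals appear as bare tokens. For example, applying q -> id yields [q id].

[e [t [t [f [p [q id]]]] ++ [f [p [q id]]]] @ [e [t [f [p [q id]] * [f [p [q id]]]]]]]

e
t @ e
t ++ f @ e
f ++ f @ e
p ++ f @ e
q ++ f @ e
id ++ f @ e
id ++ p @ e
id ++ q @ e
id ++ id @ e
id ++ id @ t
id ++ id @ f
id ++ id @ p * f
id ++ id @ q * f
id ++ id @ id * f
id ++ id @ id * p
id ++ id @ id * q
id ++ id @ id * id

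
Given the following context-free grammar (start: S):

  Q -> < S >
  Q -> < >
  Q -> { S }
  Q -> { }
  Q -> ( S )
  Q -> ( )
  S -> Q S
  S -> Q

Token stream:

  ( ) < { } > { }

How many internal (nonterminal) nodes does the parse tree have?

[S [Q ( )] [S [Q < [S [Q { }]] >] [S [Q { }]]]]

8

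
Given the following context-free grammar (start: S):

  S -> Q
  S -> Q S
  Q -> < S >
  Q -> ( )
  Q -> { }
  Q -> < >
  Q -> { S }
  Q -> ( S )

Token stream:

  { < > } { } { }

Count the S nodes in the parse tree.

[S [Q { [S [Q < >]] }] [S [Q { }] [S [Q { }]]]]

4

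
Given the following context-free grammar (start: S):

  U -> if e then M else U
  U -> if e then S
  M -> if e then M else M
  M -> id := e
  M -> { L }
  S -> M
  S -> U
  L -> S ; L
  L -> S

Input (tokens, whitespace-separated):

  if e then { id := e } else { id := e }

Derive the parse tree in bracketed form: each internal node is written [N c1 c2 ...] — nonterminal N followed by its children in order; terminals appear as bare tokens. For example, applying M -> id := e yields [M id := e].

[S [M if e then [M { [L [S [M id := e]]] }] else [M { [L [S [M id := e]]] }]]]

S
M
if e then M else M
if e then { L } else M
if e then { S } else M
if e then { M } else M
if e then { id := e } else M
if e then { id := e } else { L }
if e then { id := e } else { S }
if e then { id := e } else { M }
if e then { id := e } else { id := e }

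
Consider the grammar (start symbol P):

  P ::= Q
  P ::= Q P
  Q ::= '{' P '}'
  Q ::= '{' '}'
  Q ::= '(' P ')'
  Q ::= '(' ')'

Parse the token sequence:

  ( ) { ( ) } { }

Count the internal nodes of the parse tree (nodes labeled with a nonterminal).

8

[P [Q ( )] [P [Q { [P [Q ( )]] }] [P [Q { }]]]]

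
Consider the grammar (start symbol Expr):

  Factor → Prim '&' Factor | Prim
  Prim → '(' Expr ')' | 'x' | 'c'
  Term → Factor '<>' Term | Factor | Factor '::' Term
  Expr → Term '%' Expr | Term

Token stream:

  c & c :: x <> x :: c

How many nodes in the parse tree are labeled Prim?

[Expr [Term [Factor [Prim c] & [Factor [Prim c]]] :: [Term [Factor [Prim x]] <> [Term [Factor [Prim x]] :: [Term [Factor [Prim c]]]]]]]

5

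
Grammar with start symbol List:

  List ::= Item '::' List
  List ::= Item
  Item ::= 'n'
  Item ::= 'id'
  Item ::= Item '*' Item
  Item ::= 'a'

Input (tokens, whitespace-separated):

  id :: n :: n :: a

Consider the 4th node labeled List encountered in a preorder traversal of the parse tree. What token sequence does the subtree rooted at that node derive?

a

[List [Item id] :: [List [Item n] :: [List [Item n] :: [List [Item a]]]]]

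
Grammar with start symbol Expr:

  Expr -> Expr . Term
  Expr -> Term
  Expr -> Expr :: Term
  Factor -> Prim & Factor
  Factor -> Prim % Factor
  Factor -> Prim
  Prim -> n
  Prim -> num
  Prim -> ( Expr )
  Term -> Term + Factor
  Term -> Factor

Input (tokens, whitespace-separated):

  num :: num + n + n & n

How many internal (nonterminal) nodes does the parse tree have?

16

[Expr [Expr [Term [Factor [Prim num]]]] :: [Term [Term [Term [Factor [Prim num]]] + [Factor [Prim n]]] + [Factor [Prim n] & [Factor [Prim n]]]]]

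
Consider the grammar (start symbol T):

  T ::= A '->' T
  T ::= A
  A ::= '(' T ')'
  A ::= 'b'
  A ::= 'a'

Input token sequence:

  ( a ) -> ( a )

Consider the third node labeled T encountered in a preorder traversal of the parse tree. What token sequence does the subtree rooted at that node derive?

[T [A ( [T [A a]] )] -> [T [A ( [T [A a]] )]]]

( a )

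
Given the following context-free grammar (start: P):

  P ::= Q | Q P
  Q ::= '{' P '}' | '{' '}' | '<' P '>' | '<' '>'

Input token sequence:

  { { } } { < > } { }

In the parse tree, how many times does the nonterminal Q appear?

5

[P [Q { [P [Q { }]] }] [P [Q { [P [Q < >]] }] [P [Q { }]]]]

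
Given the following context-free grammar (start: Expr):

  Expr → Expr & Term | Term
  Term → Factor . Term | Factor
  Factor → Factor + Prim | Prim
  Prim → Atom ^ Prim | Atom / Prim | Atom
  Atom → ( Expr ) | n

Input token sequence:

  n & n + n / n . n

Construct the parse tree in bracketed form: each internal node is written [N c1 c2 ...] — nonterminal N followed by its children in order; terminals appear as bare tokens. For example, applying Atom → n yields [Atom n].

[Expr [Expr [Term [Factor [Prim [Atom n]]]]] & [Term [Factor [Factor [Prim [Atom n]]] + [Prim [Atom n] / [Prim [Atom n]]]] . [Term [Factor [Prim [Atom n]]]]]]

Expr
Expr & Term
Term & Term
Factor & Term
Prim & Term
Atom & Term
n & Term
n & Factor . Term
n & Factor + Prim . Term
n & Prim + Prim . Term
n & Atom + Prim . Term
n & n + Prim . Term
n & n + Atom / Prim . Term
n & n + n / Prim . Term
n & n + n / Atom . Term
n & n + n / n . Term
n & n + n / n . Factor
n & n + n / n . Prim
n & n + n / n . Atom
n & n + n / n . n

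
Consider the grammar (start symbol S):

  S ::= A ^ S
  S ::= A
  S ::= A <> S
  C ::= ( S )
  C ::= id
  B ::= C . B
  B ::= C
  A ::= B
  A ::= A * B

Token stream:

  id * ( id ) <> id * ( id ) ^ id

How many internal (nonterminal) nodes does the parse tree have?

26

[S [A [A [B [C id]]] * [B [C ( [S [A [B [C id]]]] )]]] <> [S [A [A [B [C id]]] * [B [C ( [S [A [B [C id]]]] )]]] ^ [S [A [B [C id]]]]]]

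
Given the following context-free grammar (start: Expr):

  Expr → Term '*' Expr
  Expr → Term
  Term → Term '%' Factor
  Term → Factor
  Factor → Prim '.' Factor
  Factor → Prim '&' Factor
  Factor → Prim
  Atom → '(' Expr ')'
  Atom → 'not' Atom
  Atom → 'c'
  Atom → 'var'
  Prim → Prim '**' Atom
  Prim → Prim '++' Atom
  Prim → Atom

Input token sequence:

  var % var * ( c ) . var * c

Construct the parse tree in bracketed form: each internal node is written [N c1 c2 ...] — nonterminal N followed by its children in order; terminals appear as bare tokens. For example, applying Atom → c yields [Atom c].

[Expr [Term [Term [Factor [Prim [Atom var]]]] % [Factor [Prim [Atom var]]]] * [Expr [Term [Factor [Prim [Atom ( [Expr [Term [Factor [Prim [Atom c]]]]] )]] . [Factor [Prim [Atom var]]]]] * [Expr [Term [Factor [Prim [Atom c]]]]]]]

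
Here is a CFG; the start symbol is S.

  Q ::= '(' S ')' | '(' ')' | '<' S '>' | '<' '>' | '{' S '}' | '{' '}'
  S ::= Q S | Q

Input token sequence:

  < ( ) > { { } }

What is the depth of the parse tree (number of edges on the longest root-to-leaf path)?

[S [Q < [S [Q ( )]] >] [S [Q { [S [Q { }]] }]]]

5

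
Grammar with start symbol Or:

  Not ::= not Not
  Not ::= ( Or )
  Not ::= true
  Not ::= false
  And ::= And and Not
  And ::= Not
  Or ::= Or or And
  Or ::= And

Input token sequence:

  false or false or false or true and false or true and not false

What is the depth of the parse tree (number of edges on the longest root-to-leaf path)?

[Or [Or [Or [Or [Or [And [Not false]]] or [And [Not false]]] or [And [Not false]]] or [And [And [Not true]] and [Not false]]] or [And [And [Not true]] and [Not not [Not false]]]]

7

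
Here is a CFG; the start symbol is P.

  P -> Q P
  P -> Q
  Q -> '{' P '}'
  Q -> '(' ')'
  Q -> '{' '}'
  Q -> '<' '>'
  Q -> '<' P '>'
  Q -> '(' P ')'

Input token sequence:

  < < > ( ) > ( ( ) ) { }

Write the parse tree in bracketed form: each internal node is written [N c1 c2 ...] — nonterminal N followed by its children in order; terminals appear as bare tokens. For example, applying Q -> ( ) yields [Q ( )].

P
Q P
< P > P
< Q P > P
< < > P > P
< < > Q > P
< < > ( ) > P
< < > ( ) > Q P
< < > ( ) > ( P ) P
< < > ( ) > ( Q ) P
< < > ( ) > ( ( ) ) P
< < > ( ) > ( ( ) ) Q
< < > ( ) > ( ( ) ) { }

[P [Q < [P [Q < >] [P [Q ( )]]] >] [P [Q ( [P [Q ( )]] )] [P [Q { }]]]]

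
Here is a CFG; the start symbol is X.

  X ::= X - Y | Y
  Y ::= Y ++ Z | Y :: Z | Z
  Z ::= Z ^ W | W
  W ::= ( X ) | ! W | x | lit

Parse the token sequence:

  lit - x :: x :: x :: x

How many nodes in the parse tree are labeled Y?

5

[X [X [Y [Z [W lit]]]] - [Y [Y [Y [Y [Z [W x]]] :: [Z [W x]]] :: [Z [W x]]] :: [Z [W x]]]]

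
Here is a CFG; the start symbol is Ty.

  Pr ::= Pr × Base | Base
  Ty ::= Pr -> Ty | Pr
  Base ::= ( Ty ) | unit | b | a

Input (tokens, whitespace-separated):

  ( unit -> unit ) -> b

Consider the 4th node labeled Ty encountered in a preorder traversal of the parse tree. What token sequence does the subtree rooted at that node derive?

b

[Ty [Pr [Base ( [Ty [Pr [Base unit]] -> [Ty [Pr [Base unit]]]] )]] -> [Ty [Pr [Base b]]]]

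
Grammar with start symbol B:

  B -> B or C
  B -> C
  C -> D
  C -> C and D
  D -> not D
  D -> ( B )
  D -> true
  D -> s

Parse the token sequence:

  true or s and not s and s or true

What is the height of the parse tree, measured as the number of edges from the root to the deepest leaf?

[B [B [B [C [D true]]] or [C [C [C [D s]] and [D not [D s]]] and [D s]]] or [C [D true]]]

6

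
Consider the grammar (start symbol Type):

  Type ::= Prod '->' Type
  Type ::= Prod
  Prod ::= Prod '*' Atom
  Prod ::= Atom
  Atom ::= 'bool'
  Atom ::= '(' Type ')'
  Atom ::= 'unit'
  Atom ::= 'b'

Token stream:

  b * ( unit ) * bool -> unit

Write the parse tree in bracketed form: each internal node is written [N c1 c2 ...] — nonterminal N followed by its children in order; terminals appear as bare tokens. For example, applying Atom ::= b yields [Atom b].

[Type [Prod [Prod [Prod [Atom b]] * [Atom ( [Type [Prod [Atom unit]]] )]] * [Atom bool]] -> [Type [Prod [Atom unit]]]]

Type
Prod -> Type
Prod * Atom -> Type
Prod * Atom * Atom -> Type
Atom * Atom * Atom -> Type
b * Atom * Atom -> Type
b * ( Type ) * Atom -> Type
b * ( Prod ) * Atom -> Type
b * ( Atom ) * Atom -> Type
b * ( unit ) * Atom -> Type
b * ( unit ) * bool -> Type
b * ( unit ) * bool -> Prod
b * ( unit ) * bool -> Atom
b * ( unit ) * bool -> unit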